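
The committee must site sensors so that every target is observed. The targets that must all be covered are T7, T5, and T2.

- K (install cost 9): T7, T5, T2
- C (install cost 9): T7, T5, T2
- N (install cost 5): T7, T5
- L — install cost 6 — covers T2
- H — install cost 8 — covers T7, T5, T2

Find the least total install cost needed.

H alone covers T7, T5, T2 — every target.
Total install cost: 8.

8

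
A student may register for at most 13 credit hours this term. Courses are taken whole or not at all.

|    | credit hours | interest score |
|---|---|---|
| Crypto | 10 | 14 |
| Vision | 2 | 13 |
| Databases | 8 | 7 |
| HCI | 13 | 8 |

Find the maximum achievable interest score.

Crypto: credit hours 10 ≤ 13, interest score 14.
Vision + Databases: credit hours 2 + 8 = 10 ≤ 13, interest score 13 + 7 = 20.
Crypto + Vision: credit hours 10 + 2 = 12 ≤ 13, interest score 14 + 13 = 27.
Best is Crypto and Vision with total interest score 27.

27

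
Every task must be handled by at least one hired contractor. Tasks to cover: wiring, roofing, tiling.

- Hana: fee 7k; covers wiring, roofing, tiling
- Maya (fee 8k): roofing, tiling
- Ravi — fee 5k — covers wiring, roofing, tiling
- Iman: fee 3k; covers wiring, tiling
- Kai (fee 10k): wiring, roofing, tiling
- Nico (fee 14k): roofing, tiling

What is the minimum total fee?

5

The greedy cost-per-new-task heuristic would pick Iman and Ravi for 8, but a cheaper cover exists.
Ravi alone covers wiring, roofing, tiling — every task.
Total fee: 5.
No cover costs less than 5.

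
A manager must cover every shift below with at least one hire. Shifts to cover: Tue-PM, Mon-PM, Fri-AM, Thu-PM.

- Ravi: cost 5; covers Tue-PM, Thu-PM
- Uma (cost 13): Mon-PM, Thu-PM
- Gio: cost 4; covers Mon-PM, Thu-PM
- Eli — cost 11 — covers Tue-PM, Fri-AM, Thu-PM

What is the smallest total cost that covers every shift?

This is an integer covering problem.
The greedy cost-per-new-shift heuristic would pick Gio, Ravi, and Eli for 20, but a cheaper cover exists.
Choose Gio and Eli: together they cover Tue-PM, Mon-PM, Fri-AM, Thu-PM — every shift.
Total cost: 4 + 11 = 15.
No cover costs less than 15.

15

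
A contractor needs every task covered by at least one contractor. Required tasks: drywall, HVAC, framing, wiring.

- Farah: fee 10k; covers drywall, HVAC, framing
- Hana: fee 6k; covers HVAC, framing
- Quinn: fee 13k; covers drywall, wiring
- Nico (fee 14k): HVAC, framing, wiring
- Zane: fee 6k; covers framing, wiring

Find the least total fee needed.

This is a weighted set-cover instance.
The greedy cost-per-new-task heuristic would pick Hana, Zane, and Farah for 22, but a cheaper cover exists.
Choose Farah and Zane: together they cover drywall, HVAC, framing, wiring — every task.
Total fee: 10 + 6 = 16.
No cover costs less than 16.

16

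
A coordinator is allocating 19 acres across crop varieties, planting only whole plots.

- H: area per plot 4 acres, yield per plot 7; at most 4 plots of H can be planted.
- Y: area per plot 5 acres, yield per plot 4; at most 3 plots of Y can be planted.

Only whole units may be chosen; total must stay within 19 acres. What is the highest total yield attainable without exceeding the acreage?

4×H: area 16 ≤ 19, yield 4·7 = 28.
3×H and 1×Y: area 17 ≤ 19, yield 3·7 + 1·4 = 25.
Best is 28.

28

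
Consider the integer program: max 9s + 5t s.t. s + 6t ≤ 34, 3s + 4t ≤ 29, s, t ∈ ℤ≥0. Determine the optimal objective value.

(s,t)=(9,0) is feasible, giving 81.
(s,t)=(8,1) is feasible, giving 77.
(s,t)=(8,0) is feasible, giving 72.
The best lattice point is (9,0), giving 81.

81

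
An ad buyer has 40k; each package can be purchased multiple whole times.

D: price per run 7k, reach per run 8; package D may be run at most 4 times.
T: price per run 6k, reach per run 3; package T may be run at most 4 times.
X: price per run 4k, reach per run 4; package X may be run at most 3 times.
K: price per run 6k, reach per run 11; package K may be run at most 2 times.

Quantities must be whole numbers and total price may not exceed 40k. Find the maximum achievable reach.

54

This is a bounded integer knapsack.
K has the best ratio (11/6); taking only K gives at most 2×11 = 22 (stopped by the supply cap of 2).
Mixing does better — 4×D and 2×K: price 40 ≤ 40, reach 4·8 + 2·11 = 54.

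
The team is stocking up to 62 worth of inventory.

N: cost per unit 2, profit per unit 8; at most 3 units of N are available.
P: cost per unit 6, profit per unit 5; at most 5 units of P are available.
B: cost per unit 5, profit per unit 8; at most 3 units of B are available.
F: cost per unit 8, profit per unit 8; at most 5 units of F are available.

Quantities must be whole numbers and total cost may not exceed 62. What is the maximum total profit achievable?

N has the best ratio (8/2); taking only N gives at most 3×8 = 24 (stopped by the supply cap of 3).
Mixing does better — 3×N, 3×B, and 5×F: cost 61 ≤ 62, profit 3·8 + 3·8 + 5·8 = 88.

88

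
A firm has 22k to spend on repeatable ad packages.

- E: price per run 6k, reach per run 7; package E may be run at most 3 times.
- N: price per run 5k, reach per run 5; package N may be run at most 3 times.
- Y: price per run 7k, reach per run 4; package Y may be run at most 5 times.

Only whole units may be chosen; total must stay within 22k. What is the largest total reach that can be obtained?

E has the best ratio (7/6); taking only E gives at most 3×7 = 21 (stopped by the price limit).
Mixing does better — 2×E and 2×N: price 22 ≤ 22, reach 2·7 + 2·5 = 24.

24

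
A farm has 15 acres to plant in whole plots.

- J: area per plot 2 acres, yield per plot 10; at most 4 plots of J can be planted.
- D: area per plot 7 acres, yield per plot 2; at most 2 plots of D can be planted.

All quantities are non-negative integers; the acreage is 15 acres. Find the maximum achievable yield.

42

Take 4×J and 1×D: area 15 ≤ 15, yield 4·10 + 1·2 = 42.
J has the best ratio (10/2) and is taken to its limit of 4; remaining capacity is filled optimally with the others.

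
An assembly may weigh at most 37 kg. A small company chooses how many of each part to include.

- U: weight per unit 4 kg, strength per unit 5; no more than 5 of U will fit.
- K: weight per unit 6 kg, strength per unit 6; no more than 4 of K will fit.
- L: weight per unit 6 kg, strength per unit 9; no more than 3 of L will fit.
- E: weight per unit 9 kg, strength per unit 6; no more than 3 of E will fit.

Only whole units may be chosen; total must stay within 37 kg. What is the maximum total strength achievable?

3×U, 1×K, and 3×L: weight 36 ≤ 37, strength 3·5 + 1·6 + 3·9 = 48.
4×U and 3×L: weight 34 ≤ 37, strength 4·5 + 3·9 = 47.
Best is 48.

48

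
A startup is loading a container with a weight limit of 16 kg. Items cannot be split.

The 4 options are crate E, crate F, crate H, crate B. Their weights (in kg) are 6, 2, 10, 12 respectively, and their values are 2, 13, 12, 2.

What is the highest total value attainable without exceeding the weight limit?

Treat it as a binary knapsack problem.
Take crate F and crate H: weight 2 + 10 = 12 ≤ 16, value 13 + 12 = 25.
No other feasible combination does better.

25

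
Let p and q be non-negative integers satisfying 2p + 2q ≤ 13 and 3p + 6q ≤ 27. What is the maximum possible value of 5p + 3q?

(p,q)=(6,0): 2·6+2·0=12≤13, 3·6+6·0=18≤27, objective 30.
(p,q)=(5,1): 2·5+2·1=12≤13, 3·5+6·1=21≤27, objective 28.
(p,q)=(5,0): 2·5+2·0=10≤13, 3·5+6·0=15≤27, objective 25.
No feasible integer point exceeds 30.

30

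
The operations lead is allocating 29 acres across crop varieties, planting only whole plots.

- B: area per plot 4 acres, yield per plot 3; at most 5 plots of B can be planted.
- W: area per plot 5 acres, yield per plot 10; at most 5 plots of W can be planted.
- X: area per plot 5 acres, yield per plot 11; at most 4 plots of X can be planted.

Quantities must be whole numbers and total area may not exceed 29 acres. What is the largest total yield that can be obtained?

1×B, 2×W, and 3×X: area 29 ≤ 29, yield 1·3 + 2·10 + 3·11 = 56.
1×B, 1×W, and 4×X: area 29 ≤ 29, yield 1·3 + 1·10 + 4·11 = 57.
Best is 57.

57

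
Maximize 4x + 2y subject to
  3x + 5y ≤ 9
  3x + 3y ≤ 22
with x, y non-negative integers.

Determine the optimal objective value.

12

(x,y)=(3,0): 3·3+5·0=9≤9, 3·3+3·0=9≤22, objective 12.
(x,y)=(2,0): 3·2+5·0=6≤9, 3·2+3·0=6≤22, objective 8.
Maximum is 12 at (x,y)=(3,0).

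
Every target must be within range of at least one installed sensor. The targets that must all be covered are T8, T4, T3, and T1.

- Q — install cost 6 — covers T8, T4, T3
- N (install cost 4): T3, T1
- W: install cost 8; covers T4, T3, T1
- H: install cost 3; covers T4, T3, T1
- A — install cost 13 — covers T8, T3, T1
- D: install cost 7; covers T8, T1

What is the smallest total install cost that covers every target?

This is an integer covering problem.
Choose Q and H: together they cover T8, T4, T3, T1 — every target.
Total install cost: 6 + 3 = 9.

9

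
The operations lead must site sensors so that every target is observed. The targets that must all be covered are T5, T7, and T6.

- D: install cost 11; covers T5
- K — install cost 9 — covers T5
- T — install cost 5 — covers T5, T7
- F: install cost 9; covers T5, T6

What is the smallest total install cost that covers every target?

14

Choose T and F: together they cover T5, T7, T6 — every target.
Total install cost: 5 + 9 = 14.
No cover costs less than 14.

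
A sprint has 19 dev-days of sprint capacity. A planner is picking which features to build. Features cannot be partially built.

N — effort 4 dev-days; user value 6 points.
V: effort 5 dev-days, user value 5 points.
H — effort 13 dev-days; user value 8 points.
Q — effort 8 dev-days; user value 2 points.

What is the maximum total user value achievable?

N + H: effort 4 + 13 = 17 ≤ 19, user value 6 + 8 = 14.
N + V + Q: effort 4 + 5 + 8 = 17 ≤ 19, user value 6 + 5 + 2 = 13.
Best is N and H with total user value 14.

14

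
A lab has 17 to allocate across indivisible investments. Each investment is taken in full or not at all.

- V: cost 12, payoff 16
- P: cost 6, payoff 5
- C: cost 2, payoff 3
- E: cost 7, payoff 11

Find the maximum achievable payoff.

19

V + C: cost 12 + 2 = 14 ≤ 17, payoff 16 + 3 = 19.
V: cost 12 ≤ 17, payoff 16.
P + C + E: cost 6 + 2 + 7 = 15 ≤ 17, payoff 5 + 3 + 11 = 19.
The maximum payoff is 19; one optimal choice is V and C.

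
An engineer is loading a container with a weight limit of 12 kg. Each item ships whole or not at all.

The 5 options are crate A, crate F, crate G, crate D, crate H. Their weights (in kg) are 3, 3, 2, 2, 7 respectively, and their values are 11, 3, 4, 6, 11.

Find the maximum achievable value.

crate A + crate D + crate H: weight 3 + 2 + 7 = 12 ≤ 12, value 11 + 6 + 11 = 28.
crate A + crate G + crate H: weight 3 + 2 + 7 = 12 ≤ 12, value 11 + 4 + 11 = 26.
Best is crate A, crate D, and crate H with total value 28.

28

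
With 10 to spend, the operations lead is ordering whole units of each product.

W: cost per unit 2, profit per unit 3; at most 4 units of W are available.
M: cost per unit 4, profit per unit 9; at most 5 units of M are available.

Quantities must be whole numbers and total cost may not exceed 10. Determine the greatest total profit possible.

Take 1×W and 2×M: cost 10 ≤ 10, profit 1·3 + 2·9 = 21.
No other integer combination yields more.

21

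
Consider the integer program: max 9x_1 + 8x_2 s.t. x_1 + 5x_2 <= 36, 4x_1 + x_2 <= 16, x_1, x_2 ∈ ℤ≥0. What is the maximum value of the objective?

Relaxing integrality, the LP optimum is 74.74 at (x_1,x_2) = (2.32, 6.74), which is not an integer point.
(x_1,x_2)=(2,6): 1·2+5·6=32≤36, 4·2+1·6=14≤16, objective 66.
(x_1,x_2)=(1,7): 1·1+5·7=36≤36, 4·1+1·7=11≤16, objective 65.
(x_1,x_2)=(2,5): 1·2+5·5=27≤36, 4·2+1·5=13≤16, objective 58.
The best lattice point is (2,6), giving 66.

66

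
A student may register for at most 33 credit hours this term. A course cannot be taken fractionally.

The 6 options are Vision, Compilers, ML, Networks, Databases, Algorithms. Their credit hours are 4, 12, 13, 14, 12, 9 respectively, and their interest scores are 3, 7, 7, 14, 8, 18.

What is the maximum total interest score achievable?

Take Vision, Networks, and Algorithms: credit hours 4 + 14 + 9 = 27 ≤ 33, interest score 3 + 14 + 18 = 35.
No other feasible combination does better.

35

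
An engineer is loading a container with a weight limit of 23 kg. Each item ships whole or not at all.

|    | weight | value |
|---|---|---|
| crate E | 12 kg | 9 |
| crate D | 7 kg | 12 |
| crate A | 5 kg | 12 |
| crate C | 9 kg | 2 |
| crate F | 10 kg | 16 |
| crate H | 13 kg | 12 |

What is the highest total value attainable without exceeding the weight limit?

40

Allowing fractional choices, the relaxed optimum would be about 40.9, but items are indivisible.
crate D + crate A + crate F: weight 7 + 5 + 10 = 22 ≤ 23, value 12 + 12 + 16 = 40.
crate A + crate F: weight 5 + 10 = 15 ≤ 23, value 12 + 16 = 28.
Best is crate D, crate A, and crate F with total value 40.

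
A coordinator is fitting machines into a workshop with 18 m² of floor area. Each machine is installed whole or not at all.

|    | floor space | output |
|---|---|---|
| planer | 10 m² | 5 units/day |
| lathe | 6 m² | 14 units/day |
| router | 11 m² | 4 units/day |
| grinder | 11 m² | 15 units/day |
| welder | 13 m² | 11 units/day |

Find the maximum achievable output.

29

This is a 0-1 knapsack instance.
Take lathe and grinder: floor space 6 + 11 = 17 ≤ 18, output 14 + 15 = 29.
No other feasible combination does better.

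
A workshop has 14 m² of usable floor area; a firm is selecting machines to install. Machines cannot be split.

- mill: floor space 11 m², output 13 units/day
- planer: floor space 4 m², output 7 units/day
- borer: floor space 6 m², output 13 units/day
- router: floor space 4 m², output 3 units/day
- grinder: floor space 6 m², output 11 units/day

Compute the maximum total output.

24

Take borer and grinder: floor space 6 + 6 = 12 ≤ 14, output 13 + 11 = 24.
No other feasible combination does better.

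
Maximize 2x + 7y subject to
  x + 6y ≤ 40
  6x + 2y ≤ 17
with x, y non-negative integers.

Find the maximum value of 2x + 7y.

(x,y)=(0,6): 1·0+6·6=36≤40, 6·0+2·6=12≤17, objective 42.
(x,y)=(1,5): 1·1+6·5=31≤40, 6·1+2·5=16≤17, objective 37.
Maximum is 42 at (x,y)=(0,6).

42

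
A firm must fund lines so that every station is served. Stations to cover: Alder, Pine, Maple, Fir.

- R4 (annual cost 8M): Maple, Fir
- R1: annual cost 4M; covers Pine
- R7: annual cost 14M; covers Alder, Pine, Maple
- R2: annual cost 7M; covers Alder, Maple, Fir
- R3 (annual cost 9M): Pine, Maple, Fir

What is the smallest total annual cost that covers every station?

Choose R1 and R2: together they cover Alder, Pine, Maple, Fir — every station.
Total annual cost: 4 + 7 = 11.
No cover costs less than 11.

11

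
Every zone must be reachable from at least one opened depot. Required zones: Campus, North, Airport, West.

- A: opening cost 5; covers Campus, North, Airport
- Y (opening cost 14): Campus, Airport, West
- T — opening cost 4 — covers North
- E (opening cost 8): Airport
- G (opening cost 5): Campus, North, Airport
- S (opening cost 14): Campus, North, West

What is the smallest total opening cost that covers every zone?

The greedy cost-per-new-zone heuristic would pick A and Y for 19, but a cheaper cover exists.
Choose Y and T: together they cover Campus, North, Airport, West — every zone.
Total opening cost: 14 + 4 = 18.
No cover costs less than 18.

18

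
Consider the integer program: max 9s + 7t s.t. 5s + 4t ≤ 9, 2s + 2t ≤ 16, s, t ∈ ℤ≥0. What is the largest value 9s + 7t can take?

(s,t)=(1,1): 5·1+4·1=9≤9, 2·1+2·1=4≤16, objective 16.
(s,t)=(0,2): 5·0+4·2=8≤9, 2·0+2·2=4≤16, objective 14.
(s,t)=(1,0): 5·1+4·0=5≤9, 2·1+2·0=2≤16, objective 9.
No feasible integer point exceeds 16.

16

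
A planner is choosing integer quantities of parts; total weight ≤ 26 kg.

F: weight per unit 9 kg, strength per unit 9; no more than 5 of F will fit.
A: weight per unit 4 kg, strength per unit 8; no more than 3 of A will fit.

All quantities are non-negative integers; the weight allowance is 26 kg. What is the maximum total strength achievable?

34

A has the best ratio (8/4); taking only A gives at most 3×8 = 24 (stopped by the supply cap of 3).
Mixing does better — 2×F and 2×A: weight 26 ≤ 26, strength 2·9 + 2·8 = 34.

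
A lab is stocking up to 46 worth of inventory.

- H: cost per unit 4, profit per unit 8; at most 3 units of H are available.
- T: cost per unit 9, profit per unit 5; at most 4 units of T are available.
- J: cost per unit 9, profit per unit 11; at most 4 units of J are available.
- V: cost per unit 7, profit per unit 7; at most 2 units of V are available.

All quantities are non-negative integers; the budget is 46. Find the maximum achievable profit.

64

3×H, 3×J, and 1×V: cost 46 ≤ 46, profit 3·8 + 3·11 + 1·7 = 64.
2×H and 4×J: cost 44 ≤ 46, profit 2·8 + 4·11 = 60.
Best is 64.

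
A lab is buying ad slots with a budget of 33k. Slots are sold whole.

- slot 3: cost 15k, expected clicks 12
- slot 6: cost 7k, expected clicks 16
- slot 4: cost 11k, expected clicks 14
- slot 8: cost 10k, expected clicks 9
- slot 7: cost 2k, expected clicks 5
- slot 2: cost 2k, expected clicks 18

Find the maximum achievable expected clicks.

Allowing fractional choices, the relaxed optimum would be about 62.8, but ad slots are indivisible.
slot 6 + slot 4 + slot 7 + slot 2: cost 7 + 11 + 2 + 2 = 22 ≤ 33, expected clicks 16 + 14 + 5 + 18 = 53.
slot 6 + slot 4 + slot 8 + slot 7 + slot 2: cost 7 + 11 + 10 + 2 + 2 = 32 ≤ 33, expected clicks 16 + 14 + 9 + 5 + 18 = 62.
slot 6 + slot 4 + slot 8 + slot 2: cost 7 + 11 + 10 + 2 = 30 ≤ 33, expected clicks 16 + 14 + 9 + 18 = 57.
Best is slot 6, slot 4, slot 8, slot 7, and slot 2 with total expected clicks 62.

62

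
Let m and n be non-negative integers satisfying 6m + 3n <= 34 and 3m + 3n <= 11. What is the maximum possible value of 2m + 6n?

18

The continuous relaxation peaks at (0, 3.67) with value 22.00; rounding to a feasible lattice point costs some objective.
(m,n)=(0,3): 6·0+3·3=9≤34, 3·0+3·3=9≤11, objective 18.
(m,n)=(1,2): 6·1+3·2=12≤34, 3·1+3·2=9≤11, objective 14.
(m,n)=(0,2): 6·0+3·2=6≤34, 3·0+3·2=6≤11, objective 12.
The best lattice point is (0,3), giving 18.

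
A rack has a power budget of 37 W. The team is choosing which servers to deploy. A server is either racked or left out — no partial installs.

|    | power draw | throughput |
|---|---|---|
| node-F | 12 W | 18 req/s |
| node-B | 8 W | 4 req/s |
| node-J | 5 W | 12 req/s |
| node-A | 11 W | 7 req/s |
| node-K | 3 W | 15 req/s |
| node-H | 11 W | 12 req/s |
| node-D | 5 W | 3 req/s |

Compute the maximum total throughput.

This is a 0-1 knapsack instance.
node-F + node-J + node-K + node-H: power draw 12 + 5 + 3 + 11 = 31 ≤ 37, throughput 18 + 12 + 15 + 12 = 57.
node-F + node-J + node-K + node-H + node-D: power draw 12 + 5 + 3 + 11 + 5 = 36 ≤ 37, throughput 18 + 12 + 15 + 12 + 3 = 60.
Best is node-F, node-J, node-K, node-H, and node-D with total throughput 60.

60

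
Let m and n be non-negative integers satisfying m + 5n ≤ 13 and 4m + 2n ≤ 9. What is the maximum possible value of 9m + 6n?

21

The continuous relaxation peaks at (1.06, 2.39) with value 23.83; rounding to a feasible lattice point costs some objective.
(m,n)=(1,2): 1·1+5·2=11≤13, 4·1+2·2=8≤9, objective 21.
(m,n)=(1,1): 1·1+5·1=6≤13, 4·1+2·1=6≤9, objective 15.
(m,n)=(0,2): 1·0+5·2=10≤13, 4·0+2·2=4≤9, objective 12.
No feasible integer point exceeds 21.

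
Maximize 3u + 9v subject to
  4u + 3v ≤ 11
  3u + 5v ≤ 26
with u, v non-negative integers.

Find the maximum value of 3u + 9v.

27

Relaxing integrality, the LP optimum is 33.00 at (u,v) = (0, 3.67), which is not an integer point.
(u,v)=(0,3): 4·0+3·3=9≤11, 3·0+5·3=15≤26, objective 27.
(u,v)=(1,2): 4·1+3·2=10≤11, 3·1+5·2=13≤26, objective 21.
(u,v)=(0,2): 4·0+3·2=6≤11, 3·0+5·2=10≤26, objective 18.
The best lattice point is (0,3), giving 27.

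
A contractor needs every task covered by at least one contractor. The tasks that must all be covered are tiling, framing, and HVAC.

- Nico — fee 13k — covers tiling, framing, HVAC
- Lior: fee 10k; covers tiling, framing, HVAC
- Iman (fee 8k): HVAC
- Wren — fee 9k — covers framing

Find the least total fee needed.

10

Lior alone covers tiling, framing, HVAC — every task.
Total fee: 10.
No cover costs less than 10.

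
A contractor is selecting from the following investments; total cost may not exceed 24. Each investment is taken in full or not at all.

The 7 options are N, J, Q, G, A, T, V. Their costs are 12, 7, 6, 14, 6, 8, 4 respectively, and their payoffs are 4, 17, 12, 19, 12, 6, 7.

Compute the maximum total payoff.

Allowing fractional choices, the relaxed optimum would be about 49.4, but investments are indivisible.
J + Q + A + V: cost 7 + 6 + 6 + 4 = 23 ≤ 24, payoff 17 + 12 + 12 + 7 = 48.
J + Q + A: cost 7 + 6 + 6 = 19 ≤ 24, payoff 17 + 12 + 12 = 41.
Best is J, Q, A, and V with total payoff 48.

48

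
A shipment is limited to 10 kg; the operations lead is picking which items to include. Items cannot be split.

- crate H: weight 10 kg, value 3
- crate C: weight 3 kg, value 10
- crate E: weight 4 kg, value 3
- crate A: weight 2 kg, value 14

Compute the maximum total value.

27

Treat it as a binary knapsack problem.
crate C + crate A: weight 3 + 2 = 5 ≤ 10, value 10 + 14 = 24.
crate E + crate A: weight 4 + 2 = 6 ≤ 10, value 3 + 14 = 17.
crate C + crate E + crate A: weight 3 + 4 + 2 = 9 ≤ 10, value 10 + 3 + 14 = 27.
Best is crate C, crate E, and crate A with total value 27.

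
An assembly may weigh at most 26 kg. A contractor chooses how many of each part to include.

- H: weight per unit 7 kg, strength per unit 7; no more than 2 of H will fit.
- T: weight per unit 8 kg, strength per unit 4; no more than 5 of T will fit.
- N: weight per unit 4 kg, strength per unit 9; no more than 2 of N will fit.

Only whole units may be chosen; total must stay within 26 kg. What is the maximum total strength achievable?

32

This is a bounded integer knapsack.
Take 2×H and 2×N: weight 22 ≤ 26, strength 2·7 + 2·9 = 32.
N has the best ratio (9/4) and is taken to its limit of 2; remaining capacity is filled optimally with the others.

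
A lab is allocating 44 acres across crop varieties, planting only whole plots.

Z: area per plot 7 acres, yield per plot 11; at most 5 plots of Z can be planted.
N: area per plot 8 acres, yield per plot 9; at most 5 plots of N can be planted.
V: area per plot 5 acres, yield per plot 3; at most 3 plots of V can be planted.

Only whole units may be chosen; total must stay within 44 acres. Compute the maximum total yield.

This is a bounded integer knapsack.
5×Z and 1×N: area 43 ≤ 44, yield 5·11 + 1·9 = 64.
4×Z and 2×N: area 44 ≤ 44, yield 4·11 + 2·9 = 62.
Best is 64.

64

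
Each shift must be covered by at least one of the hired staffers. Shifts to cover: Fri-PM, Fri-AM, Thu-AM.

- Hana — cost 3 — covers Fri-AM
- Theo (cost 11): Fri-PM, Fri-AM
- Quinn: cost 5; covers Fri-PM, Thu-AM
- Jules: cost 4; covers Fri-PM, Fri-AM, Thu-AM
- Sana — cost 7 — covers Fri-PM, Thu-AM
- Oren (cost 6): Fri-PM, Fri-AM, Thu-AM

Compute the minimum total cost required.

This is a weighted set-cover instance.
Jules alone covers Fri-PM, Fri-AM, Thu-AM — every shift.
Total cost: 4.
No cover costs less than 4.

4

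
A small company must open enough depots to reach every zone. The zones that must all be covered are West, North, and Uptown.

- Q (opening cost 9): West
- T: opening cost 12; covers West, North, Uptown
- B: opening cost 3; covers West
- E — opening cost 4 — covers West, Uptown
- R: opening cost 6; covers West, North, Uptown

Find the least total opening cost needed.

R alone covers West, North, Uptown — every zone.
Total opening cost: 6.

6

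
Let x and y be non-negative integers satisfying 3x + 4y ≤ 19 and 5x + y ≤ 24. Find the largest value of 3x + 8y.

Relaxing integrality, the LP optimum is 38.00 at (x,y) = (0, 4.75), which is not an integer point.
(x,y)=(1,4): 3·1+4·4=19≤19, 5·1+1·4=9≤24, objective 35.
(x,y)=(0,4): 3·0+4·4=16≤19, 5·0+1·4=4≤24, objective 32.
Maximum is 35 at (x,y)=(1,4).

35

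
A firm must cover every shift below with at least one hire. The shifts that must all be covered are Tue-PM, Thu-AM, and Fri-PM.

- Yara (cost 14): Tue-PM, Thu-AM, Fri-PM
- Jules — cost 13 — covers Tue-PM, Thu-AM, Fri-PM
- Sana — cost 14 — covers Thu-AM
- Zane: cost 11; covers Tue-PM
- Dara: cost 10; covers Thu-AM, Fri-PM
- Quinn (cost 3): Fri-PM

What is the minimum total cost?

The greedy cost-per-new-shift heuristic would pick Quinn and Jules for 16, but a cheaper cover exists.
Jules alone covers Tue-PM, Thu-AM, Fri-PM — every shift.
Total cost: 13.
No cover costs less than 13.

13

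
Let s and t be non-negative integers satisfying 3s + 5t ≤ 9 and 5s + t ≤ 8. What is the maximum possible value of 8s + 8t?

16

The continuous relaxation peaks at (1.41, 0.955) with value 18.91; rounding to a feasible lattice point costs some objective.
(s,t)=(1,1): 3·1+5·1=8≤9, 5·1+1·1=6≤8, objective 16.
(s,t)=(0,1): 3·0+5·1=5≤9, 5·0+1·1=1≤8, objective 8.
(s,t)=(1,0): 3·1+5·0=3≤9, 5·1+1·0=5≤8, objective 8.
Maximum is 16 at (s,t)=(1,1).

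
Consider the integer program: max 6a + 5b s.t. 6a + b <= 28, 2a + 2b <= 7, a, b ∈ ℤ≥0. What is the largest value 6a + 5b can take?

The continuous relaxation peaks at (3.5, 0) with value 21.00; rounding to a feasible lattice point costs some objective.
(a,b)=(3,0): 6·3+1·0=18≤28, 2·3+2·0=6≤7, objective 18.
(a,b)=(2,1): 6·2+1·1=13≤28, 2·2+2·1=6≤7, objective 17.
(a,b)=(2,0): 6·2+1·0=12≤28, 2·2+2·0=4≤7, objective 12.
The best lattice point is (3,0), giving 18.

18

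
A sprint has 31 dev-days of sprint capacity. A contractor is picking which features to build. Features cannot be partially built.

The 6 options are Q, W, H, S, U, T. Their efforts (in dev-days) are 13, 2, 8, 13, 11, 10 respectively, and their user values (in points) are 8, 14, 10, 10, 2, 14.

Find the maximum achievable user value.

W + H + T: effort 2 + 8 + 10 = 20 ≤ 31, user value 14 + 10 + 14 = 38.
W + S + T: effort 2 + 13 + 10 = 25 ≤ 31, user value 14 + 10 + 14 = 38.
W + H + U + T: effort 2 + 8 + 11 + 10 = 31 ≤ 31, user value 14 + 10 + 2 + 14 = 40.
Best is W, H, U, and T with total user value 40.

40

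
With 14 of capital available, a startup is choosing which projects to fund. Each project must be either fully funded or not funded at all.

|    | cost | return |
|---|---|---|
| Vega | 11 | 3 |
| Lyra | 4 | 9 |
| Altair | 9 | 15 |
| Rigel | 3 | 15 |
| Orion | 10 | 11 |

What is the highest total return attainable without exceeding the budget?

30

Take Altair and Rigel: cost 9 + 3 = 12 ≤ 14, return 15 + 15 = 30.
No other feasible combination does better.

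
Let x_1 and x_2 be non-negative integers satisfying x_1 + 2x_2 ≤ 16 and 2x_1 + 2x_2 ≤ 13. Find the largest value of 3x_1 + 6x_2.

The continuous relaxation peaks at (0, 6.5) with value 39.00; rounding to a feasible lattice point costs some objective.
(x_1,x_2)=(0,6): 1·0+2·6=12≤16, 2·0+2·6=12≤13, objective 36.
(x_1,x_2)=(1,5): 1·1+2·5=11≤16, 2·1+2·5=12≤13, objective 33.
(x_1,x_2)=(0,5): 1·0+2·5=10≤16, 2·0+2·5=10≤13, objective 30.
No feasible integer point exceeds 36.

36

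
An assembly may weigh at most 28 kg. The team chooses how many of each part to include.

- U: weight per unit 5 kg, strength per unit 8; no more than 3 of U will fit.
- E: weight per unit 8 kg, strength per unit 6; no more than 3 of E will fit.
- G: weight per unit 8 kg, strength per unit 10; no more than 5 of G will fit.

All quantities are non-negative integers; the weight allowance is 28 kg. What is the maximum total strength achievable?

2×U and 2×G: weight 26 ≤ 28, strength 2·8 + 2·10 = 36.
3×U and 1×G: weight 23 ≤ 28, strength 3·8 + 1·10 = 34.
Best is 36.

36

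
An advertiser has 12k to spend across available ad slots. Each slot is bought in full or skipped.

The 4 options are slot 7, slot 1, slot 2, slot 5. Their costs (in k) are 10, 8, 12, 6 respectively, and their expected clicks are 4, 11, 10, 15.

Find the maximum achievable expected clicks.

Treat it as a binary knapsack problem.
slot 1: cost 8 ≤ 12, expected clicks 11.
slot 2: cost 12 ≤ 12, expected clicks 10.
slot 5: cost 6 ≤ 12, expected clicks 15.
Best is slot 5 with total expected clicks 15.

15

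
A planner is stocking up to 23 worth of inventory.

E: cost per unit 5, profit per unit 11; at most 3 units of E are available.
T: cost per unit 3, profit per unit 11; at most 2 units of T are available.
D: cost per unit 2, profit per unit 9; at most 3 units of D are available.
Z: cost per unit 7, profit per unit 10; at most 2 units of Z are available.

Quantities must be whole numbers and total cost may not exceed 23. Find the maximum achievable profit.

3×E, 2×T, and 1×D: cost 23 ≤ 23, profit 3·11 + 2·11 + 1·9 = 64.
2×E, 2×T, and 3×D: cost 22 ≤ 23, profit 2·11 + 2·11 + 3·9 = 71.
Best is 71.

71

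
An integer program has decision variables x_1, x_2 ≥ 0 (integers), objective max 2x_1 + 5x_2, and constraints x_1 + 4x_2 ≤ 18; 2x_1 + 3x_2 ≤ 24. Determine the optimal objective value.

(x_1,x_2)=(9,2): 1·9+4·2=17≤18, 2·9+3·2=24≤24, objective 28.
(x_1,x_2)=(8,2): 1·8+4·2=16≤18, 2·8+3·2=22≤24, objective 26.
(x_1,x_2)=(10,1): 1·10+4·1=14≤18, 2·10+3·1=23≤24, objective 25.
No feasible integer point exceeds 28.

28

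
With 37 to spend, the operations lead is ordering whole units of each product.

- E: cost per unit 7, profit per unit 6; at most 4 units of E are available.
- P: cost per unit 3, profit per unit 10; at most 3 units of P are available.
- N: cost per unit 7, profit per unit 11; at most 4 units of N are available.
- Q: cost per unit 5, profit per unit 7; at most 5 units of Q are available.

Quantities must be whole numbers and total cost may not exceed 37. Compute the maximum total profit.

3×P and 4×N: cost 37 ≤ 37, profit 3·10 + 4·11 = 74.
3×P, 3×N, and 1×Q: cost 35 ≤ 37, profit 3·10 + 3·11 + 1·7 = 70.
Best is 74.

74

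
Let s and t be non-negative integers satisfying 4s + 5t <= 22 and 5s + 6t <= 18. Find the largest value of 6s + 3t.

18

Relaxing integrality, the LP optimum is 21.60 at (s,t) = (3.6, 0), which is not an integer point.
(s,t)=(3,0) is feasible, giving 18.
(s,t)=(2,1) is feasible, giving 15.
(s,t)=(2,0) is feasible, giving 12.
No feasible integer point exceeds 18.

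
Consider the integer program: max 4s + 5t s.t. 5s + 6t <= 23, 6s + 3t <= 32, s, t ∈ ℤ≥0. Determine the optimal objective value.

19

(s,t)=(1,3): 5·1+6·3=23≤23, 6·1+3·3=15≤32, objective 19.
(s,t)=(2,2): 5·2+6·2=22≤23, 6·2+3·2=18≤32, objective 18.
(s,t)=(0,3): 5·0+6·3=18≤23, 6·0+3·3=9≤32, objective 15.
(s,t)=(1,2): 5·1+6·2=17≤23, 6·1+3·2=12≤32, objective 14.
Maximum is 19 at (s,t)=(1,3).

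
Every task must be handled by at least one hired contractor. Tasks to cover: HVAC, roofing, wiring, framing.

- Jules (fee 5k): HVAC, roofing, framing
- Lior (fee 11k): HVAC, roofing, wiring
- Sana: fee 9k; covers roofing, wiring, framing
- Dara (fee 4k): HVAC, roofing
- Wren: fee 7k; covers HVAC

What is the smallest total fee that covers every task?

This is a weighted set-cover instance.
The greedy cost-per-new-task heuristic would pick Jules and Sana for 14, but a cheaper cover exists.
Choose Sana and Dara: together they cover HVAC, roofing, wiring, framing — every task.
Total fee: 9 + 4 = 13.
No cover costs less than 13.

13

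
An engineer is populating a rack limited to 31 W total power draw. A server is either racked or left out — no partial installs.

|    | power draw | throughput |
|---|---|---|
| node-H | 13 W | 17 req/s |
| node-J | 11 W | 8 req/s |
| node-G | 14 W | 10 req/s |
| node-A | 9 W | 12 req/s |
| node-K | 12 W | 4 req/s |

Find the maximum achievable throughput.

node-H + node-A: power draw 13 + 9 = 22 ≤ 31, throughput 17 + 12 = 29.
node-H + node-J: power draw 13 + 11 = 24 ≤ 31, throughput 17 + 8 = 25.
node-H + node-G: power draw 13 + 14 = 27 ≤ 31, throughput 17 + 10 = 27.
Best is node-H and node-A with total throughput 29.

29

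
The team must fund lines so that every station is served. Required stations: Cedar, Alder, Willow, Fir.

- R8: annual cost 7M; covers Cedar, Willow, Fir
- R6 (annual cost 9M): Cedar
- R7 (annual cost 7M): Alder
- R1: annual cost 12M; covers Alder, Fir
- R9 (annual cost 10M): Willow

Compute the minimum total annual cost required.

14

Choose R8 and R7: together they cover Cedar, Alder, Willow, Fir — every station.
Total annual cost: 7 + 7 = 14.
No cover costs less than 14.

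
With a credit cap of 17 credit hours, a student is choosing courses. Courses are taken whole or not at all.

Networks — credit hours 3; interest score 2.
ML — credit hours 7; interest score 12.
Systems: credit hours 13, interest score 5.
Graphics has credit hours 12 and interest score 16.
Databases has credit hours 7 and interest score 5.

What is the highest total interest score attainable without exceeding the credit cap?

19

This is an integer program with binary decision variables.
Allowing fractional choices, the relaxed optimum would be about 25.3, but courses are indivisible.
Networks + ML + Databases: credit hours 3 + 7 + 7 = 17 ≤ 17, interest score 2 + 12 + 5 = 19.
Networks + Graphics: credit hours 3 + 12 = 15 ≤ 17, interest score 2 + 16 = 18.
ML + Databases: credit hours 7 + 7 = 14 ≤ 17, interest score 12 + 5 = 17.
Best is Networks, ML, and Databases with total interest score 19.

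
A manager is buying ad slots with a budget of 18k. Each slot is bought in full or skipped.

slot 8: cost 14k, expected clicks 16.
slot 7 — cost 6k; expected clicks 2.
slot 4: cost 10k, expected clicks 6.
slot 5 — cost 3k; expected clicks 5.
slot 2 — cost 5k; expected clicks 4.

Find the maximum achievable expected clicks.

Allowing fractional choices, the relaxed optimum would be about 21.8, but ad slots are indivisible.
slot 4 + slot 5 + slot 2: cost 10 + 3 + 5 = 18 ≤ 18, expected clicks 6 + 5 + 4 = 15.
slot 8: cost 14 ≤ 18, expected clicks 16.
slot 8 + slot 5: cost 14 + 3 = 17 ≤ 18, expected clicks 16 + 5 = 21.
Best is slot 8 and slot 5 with total expected clicks 21.

21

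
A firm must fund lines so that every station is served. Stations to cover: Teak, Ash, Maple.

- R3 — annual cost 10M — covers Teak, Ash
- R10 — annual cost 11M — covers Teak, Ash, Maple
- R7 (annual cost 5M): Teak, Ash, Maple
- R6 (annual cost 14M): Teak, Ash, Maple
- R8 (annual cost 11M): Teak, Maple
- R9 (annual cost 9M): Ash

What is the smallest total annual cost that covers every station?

5

R7 alone covers Teak, Ash, Maple — every station.
Total annual cost: 5.
No cover costs less than 5.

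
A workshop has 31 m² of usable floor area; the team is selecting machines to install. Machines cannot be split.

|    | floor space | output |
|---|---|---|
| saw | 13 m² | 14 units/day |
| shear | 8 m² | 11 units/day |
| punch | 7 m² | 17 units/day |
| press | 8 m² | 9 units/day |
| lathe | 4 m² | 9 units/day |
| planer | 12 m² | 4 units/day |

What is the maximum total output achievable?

46

Treat it as a binary knapsack problem.
Allowing fractional choices, the relaxed optimum would be about 50.3, but machines are indivisible.
shear + punch + lathe + planer: floor space 8 + 7 + 4 + 12 = 31 ≤ 31, output 11 + 17 + 9 + 4 = 41.
shear + punch + press + lathe: floor space 8 + 7 + 8 + 4 = 27 ≤ 31, output 11 + 17 + 9 + 9 = 46.
saw + shear + punch: floor space 13 + 8 + 7 = 28 ≤ 31, output 14 + 11 + 17 = 42.
Best is shear, punch, press, and lathe with total output 46.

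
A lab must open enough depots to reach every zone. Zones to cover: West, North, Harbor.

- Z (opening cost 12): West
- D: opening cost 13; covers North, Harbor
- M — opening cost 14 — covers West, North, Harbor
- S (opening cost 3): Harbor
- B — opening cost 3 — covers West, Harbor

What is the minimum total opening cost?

14

This is an integer covering problem.
The greedy cost-per-new-zone heuristic would pick B and D for 16, but a cheaper cover exists.
M alone covers West, North, Harbor — every zone.
Total opening cost: 14.
No cover costs less than 14.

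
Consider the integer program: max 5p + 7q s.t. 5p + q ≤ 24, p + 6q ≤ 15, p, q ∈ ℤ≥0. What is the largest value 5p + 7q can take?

29

(p,q)=(3,2): 5·3+1·2=17≤24, 1·3+6·2=15≤15, objective 29.
(p,q)=(4,1): 5·4+1·1=21≤24, 1·4+6·1=10≤15, objective 27.
The best lattice point is (3,2), giving 29.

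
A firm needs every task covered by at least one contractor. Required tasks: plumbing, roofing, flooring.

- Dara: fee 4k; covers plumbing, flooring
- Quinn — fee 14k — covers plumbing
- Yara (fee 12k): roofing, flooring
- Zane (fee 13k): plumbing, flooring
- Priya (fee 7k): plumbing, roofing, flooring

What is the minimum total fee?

Priya alone covers plumbing, roofing, flooring — every task.
Total fee: 7.

7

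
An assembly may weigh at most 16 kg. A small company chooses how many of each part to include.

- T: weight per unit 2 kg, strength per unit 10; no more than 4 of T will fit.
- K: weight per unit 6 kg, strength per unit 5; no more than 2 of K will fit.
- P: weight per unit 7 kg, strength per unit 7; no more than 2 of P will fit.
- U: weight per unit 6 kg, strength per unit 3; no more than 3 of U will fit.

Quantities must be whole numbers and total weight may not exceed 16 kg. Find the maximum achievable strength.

47

Take 4×T and 1×P: weight 15 ≤ 16, strength 4·10 + 1·7 = 47.
T has the best ratio (10/2) and is taken to its limit of 4; remaining capacity is filled optimally with the others.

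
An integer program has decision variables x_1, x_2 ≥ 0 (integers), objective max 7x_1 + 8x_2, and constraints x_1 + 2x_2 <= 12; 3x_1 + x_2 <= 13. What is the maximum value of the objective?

Relaxing integrality, the LP optimum is 56.40 at (x_1,x_2) = (2.8, 4.6), which is not an integer point.
(x_1,x_2)=(2,5): 1·2+2·5=12≤12, 3·2+1·5=11≤13, objective 54.
(x_1,x_2)=(3,4): 1·3+2·4=11≤12, 3·3+1·4=13≤13, objective 53.
(x_1,x_2)=(1,5): 1·1+2·5=11≤12, 3·1+1·5=8≤13, objective 47.
(x_1,x_2)=(2,4): 1·2+2·4=10≤12, 3·2+1·4=10≤13, objective 46.
The best lattice point is (2,5), giving 54.

54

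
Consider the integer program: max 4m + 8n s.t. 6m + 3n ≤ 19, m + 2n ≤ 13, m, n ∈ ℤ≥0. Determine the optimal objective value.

(m,n)=(0,6): 6·0+3·6=18≤19, 1·0+2·6=12≤13, objective 48.
(m,n)=(0,5): 6·0+3·5=15≤19, 1·0+2·5=10≤13, objective 40.
No feasible integer point exceeds 48.

48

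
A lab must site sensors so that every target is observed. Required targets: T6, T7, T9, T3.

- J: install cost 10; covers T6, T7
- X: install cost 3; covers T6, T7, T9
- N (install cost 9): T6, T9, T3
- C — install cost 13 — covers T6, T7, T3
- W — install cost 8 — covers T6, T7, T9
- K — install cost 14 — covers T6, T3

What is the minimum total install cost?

This is an integer covering problem.
Choose X and N: together they cover T6, T7, T9, T3 — every target.
Total install cost: 3 + 9 = 12.
No cover costs less than 12.

12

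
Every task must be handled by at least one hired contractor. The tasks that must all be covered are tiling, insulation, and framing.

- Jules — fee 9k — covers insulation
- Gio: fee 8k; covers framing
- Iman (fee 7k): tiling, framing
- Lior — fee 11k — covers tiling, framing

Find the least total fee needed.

Choose Jules and Iman: together they cover tiling, insulation, framing — every task.
Total fee: 9 + 7 = 16.

16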